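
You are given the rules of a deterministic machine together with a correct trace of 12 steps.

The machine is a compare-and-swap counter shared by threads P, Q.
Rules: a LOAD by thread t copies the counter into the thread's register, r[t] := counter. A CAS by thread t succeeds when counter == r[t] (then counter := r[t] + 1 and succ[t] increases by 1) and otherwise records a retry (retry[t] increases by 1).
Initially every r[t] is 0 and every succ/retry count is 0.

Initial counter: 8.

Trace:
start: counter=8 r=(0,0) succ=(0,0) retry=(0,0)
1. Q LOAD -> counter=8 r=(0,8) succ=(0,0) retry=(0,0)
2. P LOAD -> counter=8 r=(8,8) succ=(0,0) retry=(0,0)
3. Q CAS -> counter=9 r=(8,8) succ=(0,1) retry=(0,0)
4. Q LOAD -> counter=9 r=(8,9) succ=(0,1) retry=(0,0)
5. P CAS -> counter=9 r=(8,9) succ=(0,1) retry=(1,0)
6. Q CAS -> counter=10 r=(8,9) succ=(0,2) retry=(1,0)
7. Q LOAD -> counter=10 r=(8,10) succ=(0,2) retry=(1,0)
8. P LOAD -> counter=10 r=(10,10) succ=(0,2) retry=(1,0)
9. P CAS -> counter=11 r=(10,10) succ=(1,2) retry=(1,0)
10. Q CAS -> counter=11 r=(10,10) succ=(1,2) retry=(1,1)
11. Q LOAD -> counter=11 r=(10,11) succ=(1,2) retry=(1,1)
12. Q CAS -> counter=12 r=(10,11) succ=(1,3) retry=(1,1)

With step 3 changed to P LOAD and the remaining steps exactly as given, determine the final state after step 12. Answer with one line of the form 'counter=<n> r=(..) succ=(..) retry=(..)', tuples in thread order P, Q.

counter=11 r=(9,10) succ=(2,1) retry=(0,2)

(re-executing from step 3 with the substitution; state before step 3: counter=8 r=(8,8) succ=(0,0) retry=(0,0))
3. P LOAD -> counter=8 r=(8,8) succ=(0,0) retry=(0,0)
4. Q LOAD -> counter=8 r=(8,8) succ=(0,0) retry=(0,0)
5. P CAS -> counter=9 r=(8,8) succ=(1,0) retry=(0,0)
6. Q CAS -> counter=9 r=(8,8) succ=(1,0) retry=(0,1)
7. Q LOAD -> counter=9 r=(8,9) succ=(1,0) retry=(0,1)
8. P LOAD -> counter=9 r=(9,9) succ=(1,0) retry=(0,1)
9. P CAS -> counter=10 r=(9,9) succ=(2,0) retry=(0,1)
10. Q CAS -> counter=10 r=(9,9) succ=(2,0) retry=(0,2)
11. Q LOAD -> counter=10 r=(9,10) succ=(2,0) retry=(0,2)
12. Q CAS -> counter=11 r=(9,10) succ=(2,1) retry=(0,2)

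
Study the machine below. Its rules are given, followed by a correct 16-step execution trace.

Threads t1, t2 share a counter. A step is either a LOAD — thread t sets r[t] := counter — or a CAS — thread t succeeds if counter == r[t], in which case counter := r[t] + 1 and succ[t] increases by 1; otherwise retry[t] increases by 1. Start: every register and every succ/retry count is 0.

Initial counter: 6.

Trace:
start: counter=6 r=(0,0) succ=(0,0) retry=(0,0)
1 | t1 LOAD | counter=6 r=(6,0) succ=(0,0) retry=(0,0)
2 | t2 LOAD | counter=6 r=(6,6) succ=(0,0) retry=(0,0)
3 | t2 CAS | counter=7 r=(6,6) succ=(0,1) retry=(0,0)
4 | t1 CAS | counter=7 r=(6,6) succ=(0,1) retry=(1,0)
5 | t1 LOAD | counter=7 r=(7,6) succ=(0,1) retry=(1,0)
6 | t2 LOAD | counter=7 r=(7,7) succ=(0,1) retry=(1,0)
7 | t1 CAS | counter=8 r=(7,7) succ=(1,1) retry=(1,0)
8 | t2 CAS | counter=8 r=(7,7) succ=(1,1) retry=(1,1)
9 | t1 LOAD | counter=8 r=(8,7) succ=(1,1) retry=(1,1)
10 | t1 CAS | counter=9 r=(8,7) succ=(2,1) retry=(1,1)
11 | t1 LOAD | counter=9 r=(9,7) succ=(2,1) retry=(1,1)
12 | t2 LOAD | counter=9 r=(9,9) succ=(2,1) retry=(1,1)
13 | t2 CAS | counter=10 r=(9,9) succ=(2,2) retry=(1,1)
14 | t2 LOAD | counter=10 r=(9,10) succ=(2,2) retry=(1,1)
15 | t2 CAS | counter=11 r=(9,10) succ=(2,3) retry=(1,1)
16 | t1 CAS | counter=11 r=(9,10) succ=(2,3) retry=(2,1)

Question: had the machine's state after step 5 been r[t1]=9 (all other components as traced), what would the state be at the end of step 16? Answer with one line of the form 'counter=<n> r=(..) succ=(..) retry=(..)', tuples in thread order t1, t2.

counter=11 r=(9,10) succ=(1,4) retry=(3,0)

state after step 5 := counter=7 r=(9,6) succ=(0,1) retry=(1,0)
6 | t2 LOAD | counter=7 r=(9,7) succ=(0,1) retry=(1,0)
7 | t1 CAS | counter=7 r=(9,7) succ=(0,1) retry=(2,0)
8 | t2 CAS | counter=8 r=(9,7) succ=(0,2) retry=(2,0)
9 | t1 LOAD | counter=8 r=(8,7) succ=(0,2) retry=(2,0)
10 | t1 CAS | counter=9 r=(8,7) succ=(1,2) retry=(2,0)
11 | t1 LOAD | counter=9 r=(9,7) succ=(1,2) retry=(2,0)
12 | t2 LOAD | counter=9 r=(9,9) succ=(1,2) retry=(2,0)
13 | t2 CAS | counter=10 r=(9,9) succ=(1,3) retry=(2,0)
14 | t2 LOAD | counter=10 r=(9,10) succ=(1,3) retry=(2,0)
15 | t2 CAS | counter=11 r=(9,10) succ=(1,4) retry=(2,0)
16 | t1 CAS | counter=11 r=(9,10) succ=(1,4) retry=(3,0)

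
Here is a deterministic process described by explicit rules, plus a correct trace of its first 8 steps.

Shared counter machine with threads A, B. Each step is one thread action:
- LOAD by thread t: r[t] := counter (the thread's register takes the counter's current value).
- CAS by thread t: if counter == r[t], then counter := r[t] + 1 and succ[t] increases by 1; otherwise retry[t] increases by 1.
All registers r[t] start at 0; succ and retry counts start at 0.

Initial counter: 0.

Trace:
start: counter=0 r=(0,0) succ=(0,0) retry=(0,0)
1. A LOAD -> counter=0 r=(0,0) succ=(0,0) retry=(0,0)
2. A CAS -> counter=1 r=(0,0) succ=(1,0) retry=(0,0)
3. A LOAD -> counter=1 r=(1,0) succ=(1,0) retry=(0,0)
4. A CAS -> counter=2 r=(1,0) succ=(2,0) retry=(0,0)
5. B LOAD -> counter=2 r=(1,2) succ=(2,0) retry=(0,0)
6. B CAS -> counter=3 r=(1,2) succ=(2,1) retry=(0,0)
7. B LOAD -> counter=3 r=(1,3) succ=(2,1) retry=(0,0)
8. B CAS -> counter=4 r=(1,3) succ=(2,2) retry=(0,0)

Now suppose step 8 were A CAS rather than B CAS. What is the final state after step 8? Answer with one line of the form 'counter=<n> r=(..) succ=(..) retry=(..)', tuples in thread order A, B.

(re-executing from step 8 with the substitution; state before step 8: counter=3 r=(1,3) succ=(2,1) retry=(0,0))
8. A CAS -> counter=3 r=(1,3) succ=(2,1) retry=(1,0)

counter=3 r=(1,3) succ=(2,1) retry=(1,0)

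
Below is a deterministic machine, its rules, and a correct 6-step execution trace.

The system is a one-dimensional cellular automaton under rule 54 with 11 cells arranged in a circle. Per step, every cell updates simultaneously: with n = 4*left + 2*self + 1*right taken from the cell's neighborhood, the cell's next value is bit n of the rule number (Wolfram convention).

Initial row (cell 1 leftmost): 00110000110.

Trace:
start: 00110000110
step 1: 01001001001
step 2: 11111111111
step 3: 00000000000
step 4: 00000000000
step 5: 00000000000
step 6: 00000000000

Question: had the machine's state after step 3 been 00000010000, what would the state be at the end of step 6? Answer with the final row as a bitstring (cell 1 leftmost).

state after step 3 := 00000010000
step 4: 00000111000
step 5: 00001000100
step 6: 00011101110

00011101110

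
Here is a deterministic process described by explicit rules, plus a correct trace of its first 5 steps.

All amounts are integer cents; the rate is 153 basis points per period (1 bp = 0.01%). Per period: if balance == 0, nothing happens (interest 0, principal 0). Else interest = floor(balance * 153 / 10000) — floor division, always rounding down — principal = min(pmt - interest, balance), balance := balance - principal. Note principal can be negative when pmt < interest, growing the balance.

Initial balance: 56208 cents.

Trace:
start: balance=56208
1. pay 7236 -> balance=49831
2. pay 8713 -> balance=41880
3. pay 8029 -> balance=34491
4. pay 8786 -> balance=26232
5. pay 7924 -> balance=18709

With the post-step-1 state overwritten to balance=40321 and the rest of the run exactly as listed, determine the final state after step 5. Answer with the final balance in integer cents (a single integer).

8604

state after step 1 := balance=40321
2. pay 8713 -> balance=32224
3. pay 8029 -> balance=24688
4. pay 8786 -> balance=16279
5. pay 7924 -> balance=8604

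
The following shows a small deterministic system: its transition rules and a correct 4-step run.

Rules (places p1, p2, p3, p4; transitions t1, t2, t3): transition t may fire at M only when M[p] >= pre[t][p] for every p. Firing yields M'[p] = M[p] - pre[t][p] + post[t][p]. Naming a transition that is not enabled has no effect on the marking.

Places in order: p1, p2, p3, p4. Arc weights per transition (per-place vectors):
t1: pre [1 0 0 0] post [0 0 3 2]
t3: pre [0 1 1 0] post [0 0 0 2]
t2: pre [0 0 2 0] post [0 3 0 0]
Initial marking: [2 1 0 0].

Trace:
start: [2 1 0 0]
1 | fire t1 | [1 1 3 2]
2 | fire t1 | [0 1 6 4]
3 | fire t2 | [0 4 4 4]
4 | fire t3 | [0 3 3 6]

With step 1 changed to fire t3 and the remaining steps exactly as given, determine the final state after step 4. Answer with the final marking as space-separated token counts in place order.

(re-executing from step 1 with the substitution; state before step 1: [2 1 0 0])
1 | fire t3 | [2 1 0 0]
2 | fire t1 | [1 1 3 2]
3 | fire t2 | [1 4 1 2]
4 | fire t3 | [1 3 0 4]

1 3 0 4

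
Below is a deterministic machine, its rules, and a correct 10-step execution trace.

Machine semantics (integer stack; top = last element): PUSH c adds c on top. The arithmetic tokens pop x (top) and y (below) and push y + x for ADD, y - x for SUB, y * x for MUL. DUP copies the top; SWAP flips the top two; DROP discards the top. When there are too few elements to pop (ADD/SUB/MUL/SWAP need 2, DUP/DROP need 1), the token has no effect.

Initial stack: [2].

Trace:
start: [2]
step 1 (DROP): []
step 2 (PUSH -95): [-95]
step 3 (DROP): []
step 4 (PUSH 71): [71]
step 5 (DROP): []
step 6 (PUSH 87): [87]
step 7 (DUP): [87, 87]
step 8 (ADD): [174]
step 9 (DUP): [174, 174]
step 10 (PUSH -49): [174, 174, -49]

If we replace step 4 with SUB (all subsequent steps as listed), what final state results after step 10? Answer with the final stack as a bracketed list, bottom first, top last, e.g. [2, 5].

[174, 174, -49]

(re-executing from step 4 with the substitution; state before step 4: [])
step 4 (SUB): []
step 5 (DROP): []
step 6 (PUSH 87): [87]
step 7 (DUP): [87, 87]
step 8 (ADD): [174]
step 9 (DUP): [174, 174]
step 10 (PUSH -49): [174, 174, -49]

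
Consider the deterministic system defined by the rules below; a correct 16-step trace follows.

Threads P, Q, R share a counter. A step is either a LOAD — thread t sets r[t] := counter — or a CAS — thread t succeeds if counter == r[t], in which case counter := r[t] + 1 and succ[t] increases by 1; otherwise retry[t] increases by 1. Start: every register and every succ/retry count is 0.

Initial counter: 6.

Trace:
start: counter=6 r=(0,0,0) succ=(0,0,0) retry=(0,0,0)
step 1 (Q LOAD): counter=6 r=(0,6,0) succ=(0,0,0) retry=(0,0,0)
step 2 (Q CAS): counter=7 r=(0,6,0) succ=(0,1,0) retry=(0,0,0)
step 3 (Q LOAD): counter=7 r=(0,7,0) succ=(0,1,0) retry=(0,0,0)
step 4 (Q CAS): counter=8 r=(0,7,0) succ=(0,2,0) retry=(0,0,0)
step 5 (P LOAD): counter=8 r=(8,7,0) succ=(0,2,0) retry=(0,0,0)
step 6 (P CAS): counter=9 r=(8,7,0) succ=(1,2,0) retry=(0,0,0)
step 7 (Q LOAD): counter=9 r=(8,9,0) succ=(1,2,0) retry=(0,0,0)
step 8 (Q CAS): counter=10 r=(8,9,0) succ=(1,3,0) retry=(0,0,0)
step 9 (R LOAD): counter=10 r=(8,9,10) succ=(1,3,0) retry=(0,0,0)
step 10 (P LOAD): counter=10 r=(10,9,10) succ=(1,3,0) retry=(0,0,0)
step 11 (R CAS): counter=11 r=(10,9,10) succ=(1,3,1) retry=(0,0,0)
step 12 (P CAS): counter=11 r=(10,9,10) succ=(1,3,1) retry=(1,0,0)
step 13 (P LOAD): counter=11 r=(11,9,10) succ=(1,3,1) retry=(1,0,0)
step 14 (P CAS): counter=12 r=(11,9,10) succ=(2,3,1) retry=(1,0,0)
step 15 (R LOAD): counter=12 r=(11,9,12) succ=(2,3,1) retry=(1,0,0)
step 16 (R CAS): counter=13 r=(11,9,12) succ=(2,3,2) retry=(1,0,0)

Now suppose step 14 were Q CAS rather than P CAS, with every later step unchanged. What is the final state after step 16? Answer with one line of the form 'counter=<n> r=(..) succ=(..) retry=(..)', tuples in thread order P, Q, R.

(re-executing from step 14 with the substitution; state before step 14: counter=11 r=(11,9,10) succ=(1,3,1) retry=(1,0,0))
step 14 (Q CAS): counter=11 r=(11,9,10) succ=(1,3,1) retry=(1,1,0)
step 15 (R LOAD): counter=11 r=(11,9,11) succ=(1,3,1) retry=(1,1,0)
step 16 (R CAS): counter=12 r=(11,9,11) succ=(1,3,2) retry=(1,1,0)

counter=12 r=(11,9,11) succ=(1,3,2) retry=(1,1,0)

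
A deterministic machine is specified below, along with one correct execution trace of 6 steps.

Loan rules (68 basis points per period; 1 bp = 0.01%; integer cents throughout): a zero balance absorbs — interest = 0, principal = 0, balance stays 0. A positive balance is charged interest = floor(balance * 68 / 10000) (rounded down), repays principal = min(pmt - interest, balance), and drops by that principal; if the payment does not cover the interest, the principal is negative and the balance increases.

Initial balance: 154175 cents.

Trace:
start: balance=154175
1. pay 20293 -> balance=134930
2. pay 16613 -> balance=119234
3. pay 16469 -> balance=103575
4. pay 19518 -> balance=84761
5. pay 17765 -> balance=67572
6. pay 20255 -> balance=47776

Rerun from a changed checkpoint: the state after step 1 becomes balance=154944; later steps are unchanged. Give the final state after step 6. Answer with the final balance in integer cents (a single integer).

state after step 1 := balance=154944
2. pay 16613 -> balance=139384
3. pay 16469 -> balance=123862
4. pay 19518 -> balance=105186
5. pay 17765 -> balance=88136
6. pay 20255 -> balance=68480

68480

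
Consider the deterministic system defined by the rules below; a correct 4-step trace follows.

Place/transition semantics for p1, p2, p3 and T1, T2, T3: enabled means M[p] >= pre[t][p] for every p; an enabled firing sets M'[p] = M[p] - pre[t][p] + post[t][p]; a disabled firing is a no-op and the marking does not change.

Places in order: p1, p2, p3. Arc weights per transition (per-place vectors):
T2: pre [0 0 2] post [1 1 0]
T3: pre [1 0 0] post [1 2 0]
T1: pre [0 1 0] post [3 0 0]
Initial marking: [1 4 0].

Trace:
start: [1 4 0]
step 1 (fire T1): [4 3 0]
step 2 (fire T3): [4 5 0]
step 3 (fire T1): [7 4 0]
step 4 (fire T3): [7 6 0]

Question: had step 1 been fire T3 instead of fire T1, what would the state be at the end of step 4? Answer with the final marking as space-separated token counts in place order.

(re-executing from step 1 with the substitution; state before step 1: [1 4 0])
step 1 (fire T3): [1 6 0]
step 2 (fire T3): [1 8 0]
step 3 (fire T1): [4 7 0]
step 4 (fire T3): [4 9 0]

4 9 0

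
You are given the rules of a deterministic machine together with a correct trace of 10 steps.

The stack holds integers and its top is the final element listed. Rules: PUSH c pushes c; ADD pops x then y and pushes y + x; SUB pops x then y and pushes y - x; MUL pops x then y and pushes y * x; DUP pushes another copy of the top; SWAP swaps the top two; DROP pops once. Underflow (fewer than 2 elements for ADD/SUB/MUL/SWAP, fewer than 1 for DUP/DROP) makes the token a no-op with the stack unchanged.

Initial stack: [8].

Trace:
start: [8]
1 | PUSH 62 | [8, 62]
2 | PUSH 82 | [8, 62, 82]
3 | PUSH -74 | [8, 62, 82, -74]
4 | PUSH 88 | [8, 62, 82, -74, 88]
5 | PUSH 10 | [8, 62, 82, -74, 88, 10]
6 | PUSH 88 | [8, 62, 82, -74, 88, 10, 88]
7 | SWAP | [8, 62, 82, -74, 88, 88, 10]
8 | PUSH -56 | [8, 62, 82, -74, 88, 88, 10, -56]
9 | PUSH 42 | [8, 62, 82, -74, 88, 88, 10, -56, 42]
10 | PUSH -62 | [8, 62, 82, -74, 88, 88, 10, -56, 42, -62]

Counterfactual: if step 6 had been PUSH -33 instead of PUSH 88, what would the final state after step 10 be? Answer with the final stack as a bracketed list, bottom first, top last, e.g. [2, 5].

[8, 62, 82, -74, 88, -33, 10, -56, 42, -62]

(re-executing from step 6 with the substitution; state before step 6: [8, 62, 82, -74, 88, 10])
6 | PUSH -33 | [8, 62, 82, -74, 88, 10, -33]
7 | SWAP | [8, 62, 82, -74, 88, -33, 10]
8 | PUSH -56 | [8, 62, 82, -74, 88, -33, 10, -56]
9 | PUSH 42 | [8, 62, 82, -74, 88, -33, 10, -56, 42]
10 | PUSH -62 | [8, 62, 82, -74, 88, -33, 10, -56, 42, -62]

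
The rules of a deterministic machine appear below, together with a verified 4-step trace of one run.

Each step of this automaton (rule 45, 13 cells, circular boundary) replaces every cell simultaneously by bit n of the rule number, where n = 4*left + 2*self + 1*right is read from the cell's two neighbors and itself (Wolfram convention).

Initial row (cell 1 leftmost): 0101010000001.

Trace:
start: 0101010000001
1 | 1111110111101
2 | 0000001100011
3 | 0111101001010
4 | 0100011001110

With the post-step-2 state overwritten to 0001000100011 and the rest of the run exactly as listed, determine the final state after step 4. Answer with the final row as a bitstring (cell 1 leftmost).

0111111111110

state after step 2 := 0001000100011
3 | 0101010101010
4 | 0111111111110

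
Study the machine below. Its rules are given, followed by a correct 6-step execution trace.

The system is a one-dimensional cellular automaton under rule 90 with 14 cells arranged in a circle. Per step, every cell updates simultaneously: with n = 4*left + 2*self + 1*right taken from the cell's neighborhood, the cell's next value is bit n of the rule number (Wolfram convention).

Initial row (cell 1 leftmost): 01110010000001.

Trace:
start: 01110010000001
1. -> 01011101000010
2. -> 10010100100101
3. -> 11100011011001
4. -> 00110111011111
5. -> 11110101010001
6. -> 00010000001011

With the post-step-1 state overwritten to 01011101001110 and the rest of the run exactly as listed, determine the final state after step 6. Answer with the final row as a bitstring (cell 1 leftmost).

11110111101010

state after step 1 := 01011101001110
2. -> 10010100111011
3. -> 11100011101010
4. -> 10110110100000
5. -> 00110110010001
6. -> 11110111101010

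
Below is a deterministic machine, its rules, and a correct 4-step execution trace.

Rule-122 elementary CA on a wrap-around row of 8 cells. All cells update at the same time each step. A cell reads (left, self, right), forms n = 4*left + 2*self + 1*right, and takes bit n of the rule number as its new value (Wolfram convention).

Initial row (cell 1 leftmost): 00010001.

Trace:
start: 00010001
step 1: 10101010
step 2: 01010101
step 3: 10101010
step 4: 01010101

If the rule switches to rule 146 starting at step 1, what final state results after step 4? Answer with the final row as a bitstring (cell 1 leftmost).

00000000

(re-executing steps 1..4 under rule 146; state before step 1: 00010001)
step 1: 10101010
step 2: 00000000
step 3: 00000000
step 4: 00000000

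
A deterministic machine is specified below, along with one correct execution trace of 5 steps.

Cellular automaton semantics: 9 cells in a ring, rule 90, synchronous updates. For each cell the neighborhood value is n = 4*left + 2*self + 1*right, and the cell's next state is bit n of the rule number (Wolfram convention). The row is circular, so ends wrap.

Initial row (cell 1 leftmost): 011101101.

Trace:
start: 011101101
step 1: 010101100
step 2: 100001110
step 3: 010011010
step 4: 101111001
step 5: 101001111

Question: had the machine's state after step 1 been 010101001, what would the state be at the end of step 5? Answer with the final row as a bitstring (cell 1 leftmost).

110111111

state after step 1 := 010101001
step 2: 000000110
step 3: 000001111
step 4: 100011001
step 5: 110111111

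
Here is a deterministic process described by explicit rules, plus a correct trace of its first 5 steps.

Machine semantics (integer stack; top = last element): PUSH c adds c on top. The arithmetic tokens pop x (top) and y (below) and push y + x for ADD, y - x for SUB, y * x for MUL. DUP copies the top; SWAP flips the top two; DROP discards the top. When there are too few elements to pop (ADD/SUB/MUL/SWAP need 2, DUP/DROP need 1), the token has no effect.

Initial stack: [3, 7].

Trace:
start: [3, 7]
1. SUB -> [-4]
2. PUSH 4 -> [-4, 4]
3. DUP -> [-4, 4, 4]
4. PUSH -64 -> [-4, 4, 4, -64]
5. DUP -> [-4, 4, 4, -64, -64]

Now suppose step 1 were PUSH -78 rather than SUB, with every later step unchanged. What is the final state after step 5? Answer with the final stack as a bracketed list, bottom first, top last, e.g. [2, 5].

(re-executing from step 1 with the substitution; state before step 1: [3, 7])
1. PUSH -78 -> [3, 7, -78]
2. PUSH 4 -> [3, 7, -78, 4]
3. DUP -> [3, 7, -78, 4, 4]
4. PUSH -64 -> [3, 7, -78, 4, 4, -64]
5. DUP -> [3, 7, -78, 4, 4, -64, -64]

[3, 7, -78, 4, 4, -64, -64]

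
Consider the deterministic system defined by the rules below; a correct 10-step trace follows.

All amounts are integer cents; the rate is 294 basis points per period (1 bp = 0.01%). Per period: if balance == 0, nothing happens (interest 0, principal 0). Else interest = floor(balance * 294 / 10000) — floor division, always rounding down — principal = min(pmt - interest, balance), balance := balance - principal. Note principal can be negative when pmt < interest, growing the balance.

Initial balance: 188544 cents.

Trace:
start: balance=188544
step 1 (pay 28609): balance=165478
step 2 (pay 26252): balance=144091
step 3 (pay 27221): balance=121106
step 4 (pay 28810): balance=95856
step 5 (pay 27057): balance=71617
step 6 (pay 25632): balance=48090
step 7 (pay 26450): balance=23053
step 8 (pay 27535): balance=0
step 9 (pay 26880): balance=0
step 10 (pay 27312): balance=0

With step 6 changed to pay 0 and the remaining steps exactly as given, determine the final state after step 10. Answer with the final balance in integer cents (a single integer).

(re-executing from step 6 with the substitution; state before step 6: balance=71617)
step 6 (pay 0): balance=73722
step 7 (pay 26450): balance=49439
step 8 (pay 27535): balance=23357
step 9 (pay 26880): balance=0
step 10 (pay 27312): balance=0

0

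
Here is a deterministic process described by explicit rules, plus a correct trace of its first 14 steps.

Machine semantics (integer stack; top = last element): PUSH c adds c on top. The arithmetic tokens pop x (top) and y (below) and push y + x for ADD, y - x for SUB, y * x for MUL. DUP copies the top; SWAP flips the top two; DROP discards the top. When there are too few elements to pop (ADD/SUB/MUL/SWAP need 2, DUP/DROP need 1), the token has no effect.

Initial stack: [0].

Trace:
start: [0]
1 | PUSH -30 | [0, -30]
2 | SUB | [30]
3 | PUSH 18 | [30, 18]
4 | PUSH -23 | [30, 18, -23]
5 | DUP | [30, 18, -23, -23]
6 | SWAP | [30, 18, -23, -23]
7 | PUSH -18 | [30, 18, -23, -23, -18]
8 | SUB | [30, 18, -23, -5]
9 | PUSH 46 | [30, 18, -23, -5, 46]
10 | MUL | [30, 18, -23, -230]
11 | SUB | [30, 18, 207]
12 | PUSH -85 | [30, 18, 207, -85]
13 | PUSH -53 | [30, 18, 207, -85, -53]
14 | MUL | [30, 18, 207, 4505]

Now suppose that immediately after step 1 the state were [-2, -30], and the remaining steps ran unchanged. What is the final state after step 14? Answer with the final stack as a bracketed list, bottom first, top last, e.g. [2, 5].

[28, 18, 207, 4505]

state after step 1 := [-2, -30]
2 | SUB | [28]
3 | PUSH 18 | [28, 18]
4 | PUSH -23 | [28, 18, -23]
5 | DUP | [28, 18, -23, -23]
6 | SWAP | [28, 18, -23, -23]
7 | PUSH -18 | [28, 18, -23, -23, -18]
8 | SUB | [28, 18, -23, -5]
9 | PUSH 46 | [28, 18, -23, -5, 46]
10 | MUL | [28, 18, -23, -230]
11 | SUB | [28, 18, 207]
12 | PUSH -85 | [28, 18, 207, -85]
13 | PUSH -53 | [28, 18, 207, -85, -53]
14 | MUL | [28, 18, 207, 4505]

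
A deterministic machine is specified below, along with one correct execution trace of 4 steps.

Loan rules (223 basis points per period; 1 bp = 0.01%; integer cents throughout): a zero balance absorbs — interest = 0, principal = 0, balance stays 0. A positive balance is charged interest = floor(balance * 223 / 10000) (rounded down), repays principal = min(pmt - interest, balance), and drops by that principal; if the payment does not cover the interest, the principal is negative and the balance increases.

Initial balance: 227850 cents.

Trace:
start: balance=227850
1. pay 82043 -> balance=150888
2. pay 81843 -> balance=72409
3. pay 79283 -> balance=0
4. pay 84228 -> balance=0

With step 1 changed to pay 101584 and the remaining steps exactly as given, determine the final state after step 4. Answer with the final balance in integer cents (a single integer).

(re-executing from step 1 with the substitution; state before step 1: balance=227850)
1. pay 101584 -> balance=131347
2. pay 81843 -> balance=52433
3. pay 79283 -> balance=0
4. pay 84228 -> balance=0

0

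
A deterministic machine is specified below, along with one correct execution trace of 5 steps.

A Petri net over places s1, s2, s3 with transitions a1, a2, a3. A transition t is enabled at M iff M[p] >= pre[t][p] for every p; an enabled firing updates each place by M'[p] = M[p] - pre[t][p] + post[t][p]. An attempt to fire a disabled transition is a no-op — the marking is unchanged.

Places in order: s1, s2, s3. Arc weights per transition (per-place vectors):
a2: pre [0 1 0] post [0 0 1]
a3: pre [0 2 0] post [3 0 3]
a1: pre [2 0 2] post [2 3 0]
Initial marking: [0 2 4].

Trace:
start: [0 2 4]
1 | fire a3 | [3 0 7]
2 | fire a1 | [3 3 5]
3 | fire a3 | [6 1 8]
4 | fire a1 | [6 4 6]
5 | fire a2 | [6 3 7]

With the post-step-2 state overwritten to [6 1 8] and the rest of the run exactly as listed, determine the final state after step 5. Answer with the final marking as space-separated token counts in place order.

state after step 2 := [6 1 8]
3 | fire a3 | [6 1 8]
4 | fire a1 | [6 4 6]
5 | fire a2 | [6 3 7]

6 3 7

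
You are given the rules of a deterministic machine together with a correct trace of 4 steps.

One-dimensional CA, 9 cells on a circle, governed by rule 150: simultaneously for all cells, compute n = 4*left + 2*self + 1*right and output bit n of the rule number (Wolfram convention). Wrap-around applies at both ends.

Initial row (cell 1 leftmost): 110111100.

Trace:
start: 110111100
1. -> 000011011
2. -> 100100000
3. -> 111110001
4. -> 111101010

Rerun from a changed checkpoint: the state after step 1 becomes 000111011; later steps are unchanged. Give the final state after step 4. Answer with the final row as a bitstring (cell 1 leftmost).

state after step 1 := 000111011
2. -> 101010000
3. -> 101011001
4. -> 001000110

001000110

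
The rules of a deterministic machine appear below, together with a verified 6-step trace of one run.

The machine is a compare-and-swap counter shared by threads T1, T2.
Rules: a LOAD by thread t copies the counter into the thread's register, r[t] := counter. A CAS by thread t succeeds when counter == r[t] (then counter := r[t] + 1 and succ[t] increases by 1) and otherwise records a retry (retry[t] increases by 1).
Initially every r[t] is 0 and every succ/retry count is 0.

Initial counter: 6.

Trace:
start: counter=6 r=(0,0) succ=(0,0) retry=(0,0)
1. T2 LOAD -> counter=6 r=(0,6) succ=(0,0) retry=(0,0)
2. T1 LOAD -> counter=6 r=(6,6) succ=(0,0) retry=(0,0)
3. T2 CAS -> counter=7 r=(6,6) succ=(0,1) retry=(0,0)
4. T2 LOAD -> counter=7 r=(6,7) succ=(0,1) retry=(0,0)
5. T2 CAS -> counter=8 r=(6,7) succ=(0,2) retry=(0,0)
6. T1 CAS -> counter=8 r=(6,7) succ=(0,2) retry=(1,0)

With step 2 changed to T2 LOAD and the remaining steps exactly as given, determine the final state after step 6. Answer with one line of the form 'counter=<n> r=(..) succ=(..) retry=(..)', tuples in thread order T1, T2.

counter=8 r=(0,7) succ=(0,2) retry=(1,0)

(re-executing from step 2 with the substitution; state before step 2: counter=6 r=(0,6) succ=(0,0) retry=(0,0))
2. T2 LOAD -> counter=6 r=(0,6) succ=(0,0) retry=(0,0)
3. T2 CAS -> counter=7 r=(0,6) succ=(0,1) retry=(0,0)
4. T2 LOAD -> counter=7 r=(0,7) succ=(0,1) retry=(0,0)
5. T2 CAS -> counter=8 r=(0,7) succ=(0,2) retry=(0,0)
6. T1 CAS -> counter=8 r=(0,7) succ=(0,2) retry=(1,0)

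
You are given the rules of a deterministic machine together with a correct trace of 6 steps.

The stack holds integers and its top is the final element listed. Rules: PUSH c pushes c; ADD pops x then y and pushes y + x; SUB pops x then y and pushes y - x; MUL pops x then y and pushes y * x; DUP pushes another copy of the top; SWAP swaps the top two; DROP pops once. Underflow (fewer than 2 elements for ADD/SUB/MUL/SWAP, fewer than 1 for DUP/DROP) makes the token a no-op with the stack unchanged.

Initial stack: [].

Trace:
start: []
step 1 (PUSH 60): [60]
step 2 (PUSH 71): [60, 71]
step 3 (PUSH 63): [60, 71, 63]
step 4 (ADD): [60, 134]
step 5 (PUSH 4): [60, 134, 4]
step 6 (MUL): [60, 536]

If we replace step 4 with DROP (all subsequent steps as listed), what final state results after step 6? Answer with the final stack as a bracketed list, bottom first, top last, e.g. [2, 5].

[60, 284]

(re-executing from step 4 with the substitution; state before step 4: [60, 71, 63])
step 4 (DROP): [60, 71]
step 5 (PUSH 4): [60, 71, 4]
step 6 (MUL): [60, 284]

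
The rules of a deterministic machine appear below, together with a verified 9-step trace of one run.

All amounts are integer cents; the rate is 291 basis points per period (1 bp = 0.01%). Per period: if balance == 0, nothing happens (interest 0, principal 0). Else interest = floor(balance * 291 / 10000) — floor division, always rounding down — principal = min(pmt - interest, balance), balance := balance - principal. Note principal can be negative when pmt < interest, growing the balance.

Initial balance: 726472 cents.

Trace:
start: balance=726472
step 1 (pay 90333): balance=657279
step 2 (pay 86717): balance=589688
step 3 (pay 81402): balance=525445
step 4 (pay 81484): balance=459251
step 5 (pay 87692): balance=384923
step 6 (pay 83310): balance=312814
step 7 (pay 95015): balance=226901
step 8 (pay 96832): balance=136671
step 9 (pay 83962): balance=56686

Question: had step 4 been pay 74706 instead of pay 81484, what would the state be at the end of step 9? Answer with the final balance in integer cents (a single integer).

64509

(re-executing from step 4 with the substitution; state before step 4: balance=525445)
step 4 (pay 74706): balance=466029
step 5 (pay 87692): balance=391898
step 6 (pay 83310): balance=319992
step 7 (pay 95015): balance=234288
step 8 (pay 96832): balance=144273
step 9 (pay 83962): balance=64509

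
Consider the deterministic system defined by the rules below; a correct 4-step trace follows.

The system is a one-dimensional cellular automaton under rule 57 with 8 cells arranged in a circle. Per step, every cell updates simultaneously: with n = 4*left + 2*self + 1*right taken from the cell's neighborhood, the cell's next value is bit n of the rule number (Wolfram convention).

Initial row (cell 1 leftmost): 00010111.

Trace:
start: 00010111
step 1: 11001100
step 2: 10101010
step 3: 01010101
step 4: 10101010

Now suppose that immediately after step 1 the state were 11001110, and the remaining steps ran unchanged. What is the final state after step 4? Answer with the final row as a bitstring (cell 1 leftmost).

10101010

state after step 1 := 11001110
step 2: 10101001
step 3: 01010101
step 4: 10101010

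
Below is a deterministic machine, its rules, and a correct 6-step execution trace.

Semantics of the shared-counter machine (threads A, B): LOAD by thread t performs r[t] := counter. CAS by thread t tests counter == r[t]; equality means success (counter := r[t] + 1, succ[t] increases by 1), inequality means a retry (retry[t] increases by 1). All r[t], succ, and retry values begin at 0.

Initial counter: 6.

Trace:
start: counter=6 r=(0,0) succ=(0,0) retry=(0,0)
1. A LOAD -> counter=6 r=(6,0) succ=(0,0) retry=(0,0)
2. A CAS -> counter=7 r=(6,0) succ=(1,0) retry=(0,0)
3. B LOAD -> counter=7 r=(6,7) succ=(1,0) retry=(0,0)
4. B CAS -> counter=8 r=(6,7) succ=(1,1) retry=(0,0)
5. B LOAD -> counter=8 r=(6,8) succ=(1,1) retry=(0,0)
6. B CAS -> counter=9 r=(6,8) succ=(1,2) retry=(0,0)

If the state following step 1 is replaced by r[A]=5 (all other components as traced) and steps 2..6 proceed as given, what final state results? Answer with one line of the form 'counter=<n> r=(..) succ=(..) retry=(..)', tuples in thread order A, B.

state after step 1 := counter=6 r=(5,0) succ=(0,0) retry=(0,0)
2. A CAS -> counter=6 r=(5,0) succ=(0,0) retry=(1,0)
3. B LOAD -> counter=6 r=(5,6) succ=(0,0) retry=(1,0)
4. B CAS -> counter=7 r=(5,6) succ=(0,1) retry=(1,0)
5. B LOAD -> counter=7 r=(5,7) succ=(0,1) retry=(1,0)
6. B CAS -> counter=8 r=(5,7) succ=(0,2) retry=(1,0)

counter=8 r=(5,7) succ=(0,2) retry=(1,0)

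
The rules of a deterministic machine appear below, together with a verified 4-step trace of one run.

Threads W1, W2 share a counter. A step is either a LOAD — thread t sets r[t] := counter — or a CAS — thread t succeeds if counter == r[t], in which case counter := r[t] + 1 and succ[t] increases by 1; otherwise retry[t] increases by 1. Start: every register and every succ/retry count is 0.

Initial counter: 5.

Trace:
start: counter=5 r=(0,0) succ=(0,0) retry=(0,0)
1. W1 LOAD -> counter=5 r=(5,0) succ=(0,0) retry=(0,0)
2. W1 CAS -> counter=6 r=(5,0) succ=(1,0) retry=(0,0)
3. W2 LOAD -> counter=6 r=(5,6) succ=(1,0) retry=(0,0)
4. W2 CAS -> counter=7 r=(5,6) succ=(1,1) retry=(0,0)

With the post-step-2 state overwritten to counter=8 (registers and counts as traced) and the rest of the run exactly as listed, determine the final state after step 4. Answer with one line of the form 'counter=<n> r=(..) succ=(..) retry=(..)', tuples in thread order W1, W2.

counter=9 r=(5,8) succ=(1,1) retry=(0,0)

state after step 2 := counter=8 r=(5,0) succ=(1,0) retry=(0,0)
3. W2 LOAD -> counter=8 r=(5,8) succ=(1,0) retry=(0,0)
4. W2 CAS -> counter=9 r=(5,8) succ=(1,1) retry=(0,0)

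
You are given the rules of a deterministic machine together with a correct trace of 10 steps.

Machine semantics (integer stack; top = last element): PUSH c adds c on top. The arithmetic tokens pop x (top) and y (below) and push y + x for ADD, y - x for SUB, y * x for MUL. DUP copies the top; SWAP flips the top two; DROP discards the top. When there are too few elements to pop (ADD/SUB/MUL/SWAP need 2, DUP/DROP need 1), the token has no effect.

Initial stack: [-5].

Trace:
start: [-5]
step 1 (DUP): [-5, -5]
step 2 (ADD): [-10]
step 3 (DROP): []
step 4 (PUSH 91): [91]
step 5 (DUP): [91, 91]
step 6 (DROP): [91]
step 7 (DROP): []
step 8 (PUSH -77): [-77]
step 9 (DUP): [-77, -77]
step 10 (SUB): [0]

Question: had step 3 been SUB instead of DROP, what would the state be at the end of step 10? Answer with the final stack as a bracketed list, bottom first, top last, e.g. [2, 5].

[-10, 0]

(re-executing from step 3 with the substitution; state before step 3: [-10])
step 3 (SUB): [-10]
step 4 (PUSH 91): [-10, 91]
step 5 (DUP): [-10, 91, 91]
step 6 (DROP): [-10, 91]
step 7 (DROP): [-10]
step 8 (PUSH -77): [-10, -77]
step 9 (DUP): [-10, -77, -77]
step 10 (SUB): [-10, 0]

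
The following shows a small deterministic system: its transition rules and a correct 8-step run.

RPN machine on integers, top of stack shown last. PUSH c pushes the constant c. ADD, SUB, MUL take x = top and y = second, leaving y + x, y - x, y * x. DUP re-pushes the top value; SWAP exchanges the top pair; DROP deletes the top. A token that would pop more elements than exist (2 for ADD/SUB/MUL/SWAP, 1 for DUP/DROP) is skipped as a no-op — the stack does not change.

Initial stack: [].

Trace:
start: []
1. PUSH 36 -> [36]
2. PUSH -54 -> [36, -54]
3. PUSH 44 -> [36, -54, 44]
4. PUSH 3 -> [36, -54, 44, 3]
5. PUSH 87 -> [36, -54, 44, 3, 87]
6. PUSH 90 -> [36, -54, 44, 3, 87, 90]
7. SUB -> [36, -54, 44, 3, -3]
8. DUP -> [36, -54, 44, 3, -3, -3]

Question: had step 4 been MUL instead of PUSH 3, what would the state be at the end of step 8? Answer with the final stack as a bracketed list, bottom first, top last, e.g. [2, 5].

(re-executing from step 4 with the substitution; state before step 4: [36, -54, 44])
4. MUL -> [36, -2376]
5. PUSH 87 -> [36, -2376, 87]
6. PUSH 90 -> [36, -2376, 87, 90]
7. SUB -> [36, -2376, -3]
8. DUP -> [36, -2376, -3, -3]

[36, -2376, -3, -3]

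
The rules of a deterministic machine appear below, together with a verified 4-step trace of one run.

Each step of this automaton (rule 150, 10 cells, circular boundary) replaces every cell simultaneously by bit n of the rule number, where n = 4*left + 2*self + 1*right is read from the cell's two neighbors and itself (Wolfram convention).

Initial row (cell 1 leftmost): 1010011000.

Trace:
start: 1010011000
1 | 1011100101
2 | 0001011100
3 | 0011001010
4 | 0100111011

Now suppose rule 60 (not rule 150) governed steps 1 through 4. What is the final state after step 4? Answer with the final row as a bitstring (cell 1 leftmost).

0010110001

(re-executing steps 1..4 under rule 60; state before step 1: 1010011000)
1 | 1111010100
2 | 1000111110
3 | 1100100001
4 | 0010110001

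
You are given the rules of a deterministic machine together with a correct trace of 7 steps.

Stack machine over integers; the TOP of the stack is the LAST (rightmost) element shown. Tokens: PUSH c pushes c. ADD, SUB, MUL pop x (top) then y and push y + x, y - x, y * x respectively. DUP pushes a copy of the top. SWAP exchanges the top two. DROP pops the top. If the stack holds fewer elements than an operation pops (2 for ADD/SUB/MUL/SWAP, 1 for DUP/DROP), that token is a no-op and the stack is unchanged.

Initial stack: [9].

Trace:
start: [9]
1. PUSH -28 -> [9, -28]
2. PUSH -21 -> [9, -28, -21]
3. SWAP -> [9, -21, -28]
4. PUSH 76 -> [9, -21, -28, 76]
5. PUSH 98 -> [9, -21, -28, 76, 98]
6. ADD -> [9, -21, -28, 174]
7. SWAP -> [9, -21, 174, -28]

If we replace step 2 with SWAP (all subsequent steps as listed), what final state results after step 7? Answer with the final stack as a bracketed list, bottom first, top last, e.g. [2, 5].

[9, 174, -28]

(re-executing from step 2 with the substitution; state before step 2: [9, -28])
2. SWAP -> [-28, 9]
3. SWAP -> [9, -28]
4. PUSH 76 -> [9, -28, 76]
5. PUSH 98 -> [9, -28, 76, 98]
6. ADD -> [9, -28, 174]
7. SWAP -> [9, 174, -28]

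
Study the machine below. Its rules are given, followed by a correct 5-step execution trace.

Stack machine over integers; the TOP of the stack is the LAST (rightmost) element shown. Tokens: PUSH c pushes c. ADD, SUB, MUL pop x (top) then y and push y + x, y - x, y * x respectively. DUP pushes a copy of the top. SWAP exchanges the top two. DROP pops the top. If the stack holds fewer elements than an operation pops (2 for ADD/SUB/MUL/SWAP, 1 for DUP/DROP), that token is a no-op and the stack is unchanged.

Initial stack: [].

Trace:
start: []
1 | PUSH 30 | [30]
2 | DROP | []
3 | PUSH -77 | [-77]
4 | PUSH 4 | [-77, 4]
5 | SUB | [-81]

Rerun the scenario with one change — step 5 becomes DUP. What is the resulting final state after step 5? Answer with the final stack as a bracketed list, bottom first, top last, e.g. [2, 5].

[-77, 4, 4]

(re-executing from step 5 with the substitution; state before step 5: [-77, 4])
5 | DUP | [-77, 4, 4]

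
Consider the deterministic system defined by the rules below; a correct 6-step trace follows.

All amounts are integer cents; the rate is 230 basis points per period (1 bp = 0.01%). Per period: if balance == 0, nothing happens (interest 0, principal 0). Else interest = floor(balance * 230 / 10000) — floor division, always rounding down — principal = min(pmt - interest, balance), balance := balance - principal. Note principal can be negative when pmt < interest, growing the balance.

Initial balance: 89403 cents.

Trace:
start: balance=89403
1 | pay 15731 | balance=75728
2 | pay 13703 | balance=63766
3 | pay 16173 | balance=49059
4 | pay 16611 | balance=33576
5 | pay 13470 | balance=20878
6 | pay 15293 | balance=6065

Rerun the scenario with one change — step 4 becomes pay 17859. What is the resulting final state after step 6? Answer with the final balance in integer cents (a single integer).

4758

(re-executing from step 4 with the substitution; state before step 4: balance=49059)
4 | pay 17859 | balance=32328
5 | pay 13470 | balance=19601
6 | pay 15293 | balance=4758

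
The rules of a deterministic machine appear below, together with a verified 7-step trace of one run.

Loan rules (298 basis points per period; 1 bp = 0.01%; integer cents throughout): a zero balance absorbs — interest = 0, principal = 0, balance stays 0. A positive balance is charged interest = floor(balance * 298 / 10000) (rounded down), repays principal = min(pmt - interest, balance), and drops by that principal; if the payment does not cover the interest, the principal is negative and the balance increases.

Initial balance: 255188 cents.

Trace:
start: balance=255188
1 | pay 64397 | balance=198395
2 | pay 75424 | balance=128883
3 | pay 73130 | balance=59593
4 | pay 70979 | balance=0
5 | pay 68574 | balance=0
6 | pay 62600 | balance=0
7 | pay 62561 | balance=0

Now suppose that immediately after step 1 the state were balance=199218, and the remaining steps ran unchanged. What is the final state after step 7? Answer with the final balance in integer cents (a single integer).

state after step 1 := balance=199218
2 | pay 75424 | balance=129730
3 | pay 73130 | balance=60465
4 | pay 70979 | balance=0
5 | pay 68574 | balance=0
6 | pay 62600 | balance=0
7 | pay 62561 | balance=0

0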